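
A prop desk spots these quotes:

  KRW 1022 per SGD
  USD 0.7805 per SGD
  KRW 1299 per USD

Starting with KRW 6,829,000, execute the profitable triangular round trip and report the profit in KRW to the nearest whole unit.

Profit: KRW 54,764

Profitable loop is KRW → USD → SGD → KRW:
KRW 6,829,000 ÷ 1299 = USD 5,257.12
USD 5,257.12 ÷ 0.7805 = SGD 6,735.58
SGD 6,735.58 × 1022 = KRW 6,883,764
Profit = KRW 6,883,764 − KRW 6,829,000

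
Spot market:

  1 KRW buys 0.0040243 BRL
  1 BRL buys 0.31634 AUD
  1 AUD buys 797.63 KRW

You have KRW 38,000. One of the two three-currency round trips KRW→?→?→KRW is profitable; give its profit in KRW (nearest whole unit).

Profitable loop is KRW → BRL → AUD → KRW:
KRW 38,000 × 0.0040243 = BRL 152.92
BRL 152.92 × 0.31634 = AUD 48.38
AUD 48.38 × 797.63 = KRW 38,586
Profit = KRW 38,586 − KRW 38,000

Profit: KRW 586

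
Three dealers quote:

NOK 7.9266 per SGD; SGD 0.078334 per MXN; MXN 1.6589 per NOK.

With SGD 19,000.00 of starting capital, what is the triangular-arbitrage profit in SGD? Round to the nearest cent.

Profitable loop is SGD → NOK → MXN → SGD:
SGD 19,000.00 × 7.9266 = NOK 150,605.40
NOK 150,605.40 × 1.6589 = MXN 249,839.30
MXN 249,839.30 × 0.078334 = SGD 19,570.91
Profit = SGD 19,570.91 − SGD 19,000.00

Profit: SGD 570.91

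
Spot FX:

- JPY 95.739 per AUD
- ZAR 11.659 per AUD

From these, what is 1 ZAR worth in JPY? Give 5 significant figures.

1 ZAR ÷ 11.659 = 0.0857706 AUD
0.0857706 AUD × 95.739 = 8.2116 JPY

ZAR/JPY = 8.2116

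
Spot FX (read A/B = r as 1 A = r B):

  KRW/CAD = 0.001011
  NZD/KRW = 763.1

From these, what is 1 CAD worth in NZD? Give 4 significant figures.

CAD/NZD = 1.296

1 CAD ÷ 0.001011 = 989.12 KRW
989.12 KRW ÷ 763.1 = 1.29619 NZD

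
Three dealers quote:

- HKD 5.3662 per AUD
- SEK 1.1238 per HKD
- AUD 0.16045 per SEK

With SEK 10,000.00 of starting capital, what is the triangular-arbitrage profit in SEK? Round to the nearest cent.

Profitable loop is SEK → HKD → AUD → SEK:
SEK 10,000.00 ÷ 1.1238 = HKD 8,898.38
HKD 8,898.38 ÷ 5.3662 = AUD 1,658.23
AUD 1,658.23 ÷ 0.16045 = SEK 10,334.86
Profit = SEK 10,334.86 − SEK 10,000.00

Profit: SEK 334.86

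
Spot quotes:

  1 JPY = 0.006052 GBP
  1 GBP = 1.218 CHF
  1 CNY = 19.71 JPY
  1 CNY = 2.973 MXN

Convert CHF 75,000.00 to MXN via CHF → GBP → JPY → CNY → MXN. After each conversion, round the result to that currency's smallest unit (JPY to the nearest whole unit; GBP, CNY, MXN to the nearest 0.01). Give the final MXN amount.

CHF 75,000.00 ÷ 1.218 = GBP 61,576.35
GBP 61,576.35 ÷ 0.006052 = JPY 10,174,546
JPY 10,174,546 ÷ 19.71 = CNY 516,212.38
CNY 516,212.38 × 2.973 = MXN 1,534,699.41

MXN 1,534,699.41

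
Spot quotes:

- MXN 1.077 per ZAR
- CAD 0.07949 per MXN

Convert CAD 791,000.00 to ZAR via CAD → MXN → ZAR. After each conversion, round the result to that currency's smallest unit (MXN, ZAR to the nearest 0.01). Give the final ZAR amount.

ZAR 9,239,496.03

CAD 791,000.00 ÷ 0.07949 = MXN 9,950,937.22
MXN 9,950,937.22 ÷ 1.077 = ZAR 9,239,496.03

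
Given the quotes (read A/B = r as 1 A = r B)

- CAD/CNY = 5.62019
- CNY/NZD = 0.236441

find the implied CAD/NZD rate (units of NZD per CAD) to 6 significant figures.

CAD/NZD = 1.32884

1 CAD × 5.62019 = 5.62019 CNY
5.62019 CNY × 0.236441 = 1.32884 NZD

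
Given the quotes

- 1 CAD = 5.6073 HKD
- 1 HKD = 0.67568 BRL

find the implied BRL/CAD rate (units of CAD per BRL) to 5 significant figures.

1 BRL ÷ 0.67568 = 1.47999 HKD
1.47999 HKD ÷ 5.6073 = 0.26394 CAD

BRL/CAD = 0.26394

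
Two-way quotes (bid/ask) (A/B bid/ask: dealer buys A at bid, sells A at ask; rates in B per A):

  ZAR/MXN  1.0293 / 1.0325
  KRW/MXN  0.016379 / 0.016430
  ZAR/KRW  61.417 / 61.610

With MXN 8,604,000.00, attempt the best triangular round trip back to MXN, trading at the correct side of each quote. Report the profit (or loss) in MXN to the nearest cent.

Best loop MXN → KRW → ZAR → MXN:
MXN 8,604,000.00 ÷ 0.016430 (buy KRW at ask) = KRW 523,676,202
KRW 523,676,202 ÷ 61.610 (buy ZAR at ask) = ZAR 8,499,857.20
ZAR 8,499,857.20 × 1.0293 (sell ZAR at bid) = MXN 8,748,903.02

Net profit: MXN 144,903.02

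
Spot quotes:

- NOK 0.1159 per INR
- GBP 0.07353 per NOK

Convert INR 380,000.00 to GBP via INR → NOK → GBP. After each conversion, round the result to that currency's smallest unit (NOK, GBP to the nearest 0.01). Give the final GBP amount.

GBP 3,238.41

INR 380,000.00 × 0.1159 = NOK 44,042.00
NOK 44,042.00 × 0.07353 = GBP 3,238.41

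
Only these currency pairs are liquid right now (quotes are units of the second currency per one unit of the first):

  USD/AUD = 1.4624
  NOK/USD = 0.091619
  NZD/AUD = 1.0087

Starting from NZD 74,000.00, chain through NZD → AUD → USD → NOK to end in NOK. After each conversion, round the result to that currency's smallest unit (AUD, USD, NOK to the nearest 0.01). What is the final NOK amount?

NOK 557,111.41

NZD 74,000.00 × 1.0087 = AUD 74,643.80
AUD 74,643.80 ÷ 1.4624 = USD 51,041.99
USD 51,041.99 ÷ 0.091619 = NOK 557,111.41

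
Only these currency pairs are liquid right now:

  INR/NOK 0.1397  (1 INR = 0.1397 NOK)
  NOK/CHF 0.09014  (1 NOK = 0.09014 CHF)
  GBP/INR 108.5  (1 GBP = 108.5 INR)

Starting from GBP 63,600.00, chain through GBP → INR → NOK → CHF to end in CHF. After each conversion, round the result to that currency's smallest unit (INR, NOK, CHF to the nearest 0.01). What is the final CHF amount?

CHF 86,896.21

GBP 63,600.00 × 108.5 = INR 6,900,600.00
INR 6,900,600.00 × 0.1397 = NOK 964,013.82
NOK 964,013.82 × 0.09014 = CHF 86,896.21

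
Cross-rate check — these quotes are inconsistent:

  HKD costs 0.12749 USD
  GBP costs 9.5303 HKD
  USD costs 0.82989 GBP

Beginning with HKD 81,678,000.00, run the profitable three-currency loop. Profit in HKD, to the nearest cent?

Profitable loop is HKD → USD → GBP → HKD:
HKD 81,678,000.00 × 0.12749 = USD 10,413,128.22
USD 10,413,128.22 × 0.82989 = GBP 8,641,750.98
GBP 8,641,750.98 × 9.5303 = HKD 82,358,479.35
Profit = HKD 82,358,479.35 − HKD 81,678,000.00

Profit: HKD 680,479.35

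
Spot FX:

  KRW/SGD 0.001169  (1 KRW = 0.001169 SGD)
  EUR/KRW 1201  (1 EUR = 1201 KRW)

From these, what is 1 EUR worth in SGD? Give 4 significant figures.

EUR/SGD = 1.404

1 EUR × 1201 = 1201 KRW
1201 KRW × 0.001169 = 1.40397 SGD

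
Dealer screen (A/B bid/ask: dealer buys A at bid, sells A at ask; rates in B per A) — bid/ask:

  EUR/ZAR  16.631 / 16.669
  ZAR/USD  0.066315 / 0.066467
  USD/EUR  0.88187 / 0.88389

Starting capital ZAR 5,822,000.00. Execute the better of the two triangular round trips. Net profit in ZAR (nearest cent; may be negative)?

Net profit: ZAR 123,088.95

Best loop ZAR → EUR → USD → ZAR:
ZAR 5,822,000.00 ÷ 16.669 (buy EUR at ask) = EUR 349,271.10
EUR 349,271.10 ÷ 0.88389 (buy USD at ask) = USD 395,152.23
USD 395,152.23 ÷ 0.066467 (buy ZAR at ask) = ZAR 5,945,088.95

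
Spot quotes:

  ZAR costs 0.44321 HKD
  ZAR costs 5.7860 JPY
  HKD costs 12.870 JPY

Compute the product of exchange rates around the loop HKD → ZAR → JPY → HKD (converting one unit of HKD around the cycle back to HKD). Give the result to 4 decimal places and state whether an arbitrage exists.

1.0144 (arbitrage exists)

Around HKD → ZAR → JPY → HKD: 1 ÷ 0.44321 × 5.7860 ÷ 12.870 = 1.014356
Product > 1; profitable direction is HKD → ZAR → JPY → HKD.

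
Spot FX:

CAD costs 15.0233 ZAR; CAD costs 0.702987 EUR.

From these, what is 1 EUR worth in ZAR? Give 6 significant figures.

EUR/ZAR = 21.3707

1 EUR ÷ 0.702987 = 1.4225 CAD
1.4225 CAD × 15.0233 = 21.3707 ZAR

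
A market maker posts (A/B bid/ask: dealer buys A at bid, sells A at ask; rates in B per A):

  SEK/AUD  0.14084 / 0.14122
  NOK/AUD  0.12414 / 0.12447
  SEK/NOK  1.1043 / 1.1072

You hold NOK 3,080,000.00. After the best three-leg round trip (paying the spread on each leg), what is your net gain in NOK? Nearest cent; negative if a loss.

Best loop NOK → SEK → AUD → NOK:
NOK 3,080,000.00 ÷ 1.1072 (buy SEK at ask) = SEK 2,781,791.91
SEK 2,781,791.91 × 0.14084 (sell SEK at bid) = AUD 391,787.57
AUD 391,787.57 ÷ 0.12447 (buy NOK at ask) = NOK 3,147,646.60

Net profit: NOK 67,646.60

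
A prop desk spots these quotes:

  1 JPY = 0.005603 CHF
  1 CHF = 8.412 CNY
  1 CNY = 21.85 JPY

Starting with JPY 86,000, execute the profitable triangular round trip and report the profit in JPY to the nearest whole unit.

Profitable loop is JPY → CHF → CNY → JPY:
JPY 86,000 × 0.005603 = CHF 481.86
CHF 481.86 × 8.412 = CNY 4,053.39
CNY 4,053.39 × 21.85 = JPY 88,567
Profit = JPY 88,567 − JPY 86,000

Profit: JPY 2,567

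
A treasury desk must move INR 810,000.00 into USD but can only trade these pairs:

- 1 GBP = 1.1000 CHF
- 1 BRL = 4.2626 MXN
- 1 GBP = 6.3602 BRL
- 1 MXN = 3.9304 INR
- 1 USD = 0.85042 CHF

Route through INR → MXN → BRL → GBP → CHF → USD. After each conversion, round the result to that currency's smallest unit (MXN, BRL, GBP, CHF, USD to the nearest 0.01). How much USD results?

INR 810,000.00 ÷ 3.9304 = MXN 206,085.89
MXN 206,085.89 ÷ 4.2626 = BRL 48,347.46
BRL 48,347.46 ÷ 6.3602 = GBP 7,601.56
GBP 7,601.56 × 1.1000 = CHF 8,361.72
CHF 8,361.72 ÷ 0.85042 = USD 9,832.46

USD 9,832.46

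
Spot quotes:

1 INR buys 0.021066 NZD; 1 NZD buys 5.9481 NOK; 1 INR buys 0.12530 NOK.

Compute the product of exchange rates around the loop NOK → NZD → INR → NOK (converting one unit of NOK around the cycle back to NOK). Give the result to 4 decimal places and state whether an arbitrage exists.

Around NOK → NZD → INR → NOK: 1 ÷ 5.9481 ÷ 0.021066 × 0.12530 = 0.999979
Product ≈ 1 (deviation 0.002%, within rounding noise).

1.0000 (no arbitrage)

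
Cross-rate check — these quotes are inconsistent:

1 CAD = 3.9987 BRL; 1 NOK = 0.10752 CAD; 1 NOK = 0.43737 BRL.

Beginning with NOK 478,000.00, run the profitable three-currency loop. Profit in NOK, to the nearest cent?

Profitable loop is NOK → BRL → CAD → NOK:
NOK 478,000.00 × 0.43737 = BRL 209,062.86
BRL 209,062.86 ÷ 3.9987 = CAD 52,282.71
CAD 52,282.71 ÷ 0.10752 = NOK 486,260.29
Profit = NOK 486,260.29 − NOK 478,000.00

Profit: NOK 8,260.29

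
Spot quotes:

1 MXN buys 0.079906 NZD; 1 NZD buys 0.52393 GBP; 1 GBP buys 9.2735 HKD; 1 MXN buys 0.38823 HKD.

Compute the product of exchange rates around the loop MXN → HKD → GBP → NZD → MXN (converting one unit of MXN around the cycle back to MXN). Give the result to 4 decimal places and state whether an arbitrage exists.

Around MXN → HKD → GBP → NZD → MXN: 1 × 0.38823 ÷ 9.2735 ÷ 0.52393 ÷ 0.079906 = 0.999983
Product ≈ 1 (deviation 0.002%, within rounding noise).

1.0000 (no arbitrage)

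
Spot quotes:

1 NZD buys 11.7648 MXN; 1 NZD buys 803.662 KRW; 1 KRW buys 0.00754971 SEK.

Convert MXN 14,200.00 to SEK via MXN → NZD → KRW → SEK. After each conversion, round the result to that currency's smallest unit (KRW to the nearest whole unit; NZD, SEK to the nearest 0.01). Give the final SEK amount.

MXN 14,200.00 ÷ 11.7648 = NZD 1,206.99
NZD 1,206.99 × 803.662 = KRW 970,012
KRW 970,012 × 0.00754971 = SEK 7,323.31

SEK 7,323.31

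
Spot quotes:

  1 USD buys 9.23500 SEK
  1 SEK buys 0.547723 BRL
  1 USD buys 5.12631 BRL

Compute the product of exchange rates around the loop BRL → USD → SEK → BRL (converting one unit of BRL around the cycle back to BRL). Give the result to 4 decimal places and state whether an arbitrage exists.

0.9867 (arbitrage exists)

Around BRL → USD → SEK → BRL: 1 ÷ 5.12631 × 9.23500 × 0.547723 = 0.986718
Product < 1; profitable direction is BRL → SEK → USD → BRL.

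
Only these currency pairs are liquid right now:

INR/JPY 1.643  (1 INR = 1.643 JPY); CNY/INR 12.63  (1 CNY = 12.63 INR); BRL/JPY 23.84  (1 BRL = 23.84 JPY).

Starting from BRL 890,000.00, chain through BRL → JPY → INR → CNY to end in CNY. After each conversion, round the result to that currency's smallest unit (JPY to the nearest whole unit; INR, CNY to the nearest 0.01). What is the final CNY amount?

CNY 1,022,481.23

BRL 890,000.00 × 23.84 = JPY 21,217,600
JPY 21,217,600 ÷ 1.643 = INR 12,913,937.92
INR 12,913,937.92 ÷ 12.63 = CNY 1,022,481.23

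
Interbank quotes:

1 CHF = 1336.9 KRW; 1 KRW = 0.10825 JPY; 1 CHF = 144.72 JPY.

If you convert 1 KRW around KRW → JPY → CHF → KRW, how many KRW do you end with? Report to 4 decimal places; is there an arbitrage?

1.0000 (no arbitrage)

Around KRW → JPY → CHF → KRW: 1 × 0.10825 ÷ 144.72 × 1336.9 = 0.999996
Product ≈ 1 (deviation 0.000%, within rounding noise).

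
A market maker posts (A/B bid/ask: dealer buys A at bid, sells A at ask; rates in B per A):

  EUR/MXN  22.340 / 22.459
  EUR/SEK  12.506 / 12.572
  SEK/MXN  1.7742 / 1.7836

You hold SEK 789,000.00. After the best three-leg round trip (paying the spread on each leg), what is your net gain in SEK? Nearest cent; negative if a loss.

Net result: SEK -2,935.22 (no profitable arbitrage after spreads)

Best loop SEK → EUR → MXN → SEK:
SEK 789,000.00 ÷ 12.572 (buy EUR at ask) = EUR 62,758.51
EUR 62,758.51 × 22.340 (sell EUR at bid) = MXN 1,402,025.14
MXN 1,402,025.14 ÷ 1.7836 (buy SEK at ask) = SEK 786,064.78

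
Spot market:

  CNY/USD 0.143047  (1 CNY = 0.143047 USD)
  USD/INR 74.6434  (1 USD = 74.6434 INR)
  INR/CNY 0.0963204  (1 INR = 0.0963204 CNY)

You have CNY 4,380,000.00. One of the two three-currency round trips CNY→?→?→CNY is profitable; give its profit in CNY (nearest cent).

Profitable loop is CNY → USD → INR → CNY:
CNY 4,380,000.00 × 0.143047 = USD 626,545.86
USD 626,545.86 × 74.6434 = INR 46,767,513.25
INR 46,767,513.25 × 0.0963204 = CNY 4,504,665.58
Profit = CNY 4,504,665.58 − CNY 4,380,000.00

Profit: CNY 124,665.58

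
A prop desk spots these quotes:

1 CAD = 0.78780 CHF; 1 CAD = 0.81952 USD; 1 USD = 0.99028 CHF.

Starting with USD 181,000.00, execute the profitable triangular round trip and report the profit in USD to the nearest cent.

Profitable loop is USD → CHF → CAD → USD:
USD 181,000.00 × 0.99028 = CHF 179,240.68
CHF 179,240.68 ÷ 0.78780 = CAD 227,520.54
CAD 227,520.54 × 0.81952 = USD 186,457.63
Profit = USD 186,457.63 − USD 181,000.00

Profit: USD 5,457.63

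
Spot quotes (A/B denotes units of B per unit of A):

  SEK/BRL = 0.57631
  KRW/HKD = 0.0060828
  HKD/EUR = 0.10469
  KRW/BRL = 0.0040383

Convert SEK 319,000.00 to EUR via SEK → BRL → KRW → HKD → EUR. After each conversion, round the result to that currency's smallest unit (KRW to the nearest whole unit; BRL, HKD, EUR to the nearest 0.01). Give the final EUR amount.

SEK 319,000.00 × 0.57631 = BRL 183,842.89
BRL 183,842.89 ÷ 0.0040383 = KRW 45,524,822
KRW 45,524,822 × 0.0060828 = HKD 276,918.39
HKD 276,918.39 × 0.10469 = EUR 28,990.59

EUR 28,990.59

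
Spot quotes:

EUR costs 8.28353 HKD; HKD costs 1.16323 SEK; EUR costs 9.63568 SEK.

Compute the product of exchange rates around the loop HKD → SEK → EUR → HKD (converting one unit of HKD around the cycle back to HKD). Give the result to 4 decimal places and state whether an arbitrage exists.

1.0000 (no arbitrage)

Around HKD → SEK → EUR → HKD: 1 × 1.16323 ÷ 9.63568 × 8.28353 = 0.999997
Product ≈ 1 (deviation 0.000%, within rounding noise).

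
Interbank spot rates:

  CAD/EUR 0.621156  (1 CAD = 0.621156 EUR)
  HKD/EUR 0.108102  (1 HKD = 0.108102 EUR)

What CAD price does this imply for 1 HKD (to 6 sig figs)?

HKD/CAD = 0.174034

1 HKD × 0.108102 = 0.108102 EUR
0.108102 EUR ÷ 0.621156 = 0.174034 CAD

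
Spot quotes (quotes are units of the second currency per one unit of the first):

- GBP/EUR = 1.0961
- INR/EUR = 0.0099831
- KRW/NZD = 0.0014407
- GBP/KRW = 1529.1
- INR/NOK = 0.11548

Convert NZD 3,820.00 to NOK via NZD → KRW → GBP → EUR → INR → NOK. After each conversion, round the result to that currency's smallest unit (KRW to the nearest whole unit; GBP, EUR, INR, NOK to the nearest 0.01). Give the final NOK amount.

NOK 21,985.98

NZD 3,820.00 ÷ 0.0014407 = KRW 2,651,489
KRW 2,651,489 ÷ 1529.1 = GBP 1,734.02
GBP 1,734.02 × 1.0961 = EUR 1,900.66
EUR 1,900.66 ÷ 0.0099831 = INR 190,387.76
INR 190,387.76 × 0.11548 = NOK 21,985.98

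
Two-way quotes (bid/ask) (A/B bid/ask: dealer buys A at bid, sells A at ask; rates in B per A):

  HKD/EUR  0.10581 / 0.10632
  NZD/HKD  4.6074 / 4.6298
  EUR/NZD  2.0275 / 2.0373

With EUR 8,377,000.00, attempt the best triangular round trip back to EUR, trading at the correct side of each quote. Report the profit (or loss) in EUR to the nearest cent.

Net result: EUR -23,733.61 (no profitable arbitrage after spreads)

Best loop EUR → HKD → NZD → EUR:
EUR 8,377,000.00 ÷ 0.10632 (buy HKD at ask) = HKD 78,790,443.94
HKD 78,790,443.94 ÷ 4.6298 (buy NZD at ask) = NZD 17,018,109.63
NZD 17,018,109.63 ÷ 2.0373 (buy EUR at ask) = EUR 8,353,266.39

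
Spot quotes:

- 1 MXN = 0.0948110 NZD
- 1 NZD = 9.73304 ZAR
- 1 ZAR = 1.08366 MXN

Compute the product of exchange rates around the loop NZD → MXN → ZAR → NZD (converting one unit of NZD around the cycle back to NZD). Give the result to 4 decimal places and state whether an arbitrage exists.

1.0000 (no arbitrage)

Around NZD → MXN → ZAR → NZD: 1 ÷ 0.0948110 ÷ 1.08366 ÷ 9.73304 = 0.999999
Product ≈ 1 (deviation 0.000%, within rounding noise).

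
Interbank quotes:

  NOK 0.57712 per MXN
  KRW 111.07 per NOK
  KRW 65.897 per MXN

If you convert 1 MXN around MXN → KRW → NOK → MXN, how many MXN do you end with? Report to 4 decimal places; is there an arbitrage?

1.0280 (arbitrage exists)

Around MXN → KRW → NOK → MXN: 1 × 65.897 ÷ 111.07 ÷ 0.57712 = 1.028023
Product > 1; profitable direction is MXN → KRW → NOK → MXN.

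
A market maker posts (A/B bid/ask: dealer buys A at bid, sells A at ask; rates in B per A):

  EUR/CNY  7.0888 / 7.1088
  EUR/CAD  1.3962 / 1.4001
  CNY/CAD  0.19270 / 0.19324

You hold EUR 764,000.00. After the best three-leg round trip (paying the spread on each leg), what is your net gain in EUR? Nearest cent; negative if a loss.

Best loop EUR → CAD → CNY → EUR:
EUR 764,000.00 × 1.3962 (sell EUR at bid) = CAD 1,066,696.80
CAD 1,066,696.80 ÷ 0.19324 (buy CNY at ask) = CNY 5,520,062.10
CNY 5,520,062.10 ÷ 7.1088 (buy EUR at ask) = EUR 776,511.10

Net profit: EUR 12,511.10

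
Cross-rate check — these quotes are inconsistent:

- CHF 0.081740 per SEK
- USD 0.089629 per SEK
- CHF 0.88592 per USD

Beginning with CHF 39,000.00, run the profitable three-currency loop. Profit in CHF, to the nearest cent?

Profit: CHF 1,147.29

Profitable loop is CHF → USD → SEK → CHF:
CHF 39,000.00 ÷ 0.88592 = USD 44,022.03
USD 44,022.03 ÷ 0.089629 = SEK 491,158.37
SEK 491,158.37 × 0.081740 = CHF 40,147.29
Profit = CHF 40,147.29 − CHF 39,000.00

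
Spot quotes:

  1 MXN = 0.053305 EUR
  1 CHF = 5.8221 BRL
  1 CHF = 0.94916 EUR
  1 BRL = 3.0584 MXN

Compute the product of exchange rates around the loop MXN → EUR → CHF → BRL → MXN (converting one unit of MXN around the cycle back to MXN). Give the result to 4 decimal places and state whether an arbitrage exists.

1.0000 (no arbitrage)

Around MXN → EUR → CHF → BRL → MXN: 1 × 0.053305 ÷ 0.94916 × 5.8221 × 3.0584 = 1.000006
Product ≈ 1 (deviation 0.001%, within rounding noise).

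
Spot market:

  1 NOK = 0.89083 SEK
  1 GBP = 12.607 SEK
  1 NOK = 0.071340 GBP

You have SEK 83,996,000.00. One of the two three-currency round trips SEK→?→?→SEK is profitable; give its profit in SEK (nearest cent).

Profitable loop is SEK → NOK → GBP → SEK:
SEK 83,996,000.00 ÷ 0.89083 = NOK 94,289,595.10
NOK 94,289,595.10 × 0.071340 = GBP 6,726,619.71
GBP 6,726,619.71 × 12.607 = SEK 84,802,494.74
Profit = SEK 84,802,494.74 − SEK 83,996,000.00

Profit: SEK 806,494.74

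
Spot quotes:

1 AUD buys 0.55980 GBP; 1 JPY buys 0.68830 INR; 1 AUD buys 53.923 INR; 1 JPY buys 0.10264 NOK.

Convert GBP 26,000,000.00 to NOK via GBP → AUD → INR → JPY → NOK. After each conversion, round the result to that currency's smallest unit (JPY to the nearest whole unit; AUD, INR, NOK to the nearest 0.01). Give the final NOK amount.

GBP 26,000,000.00 ÷ 0.55980 = AUD 46,445,158.99
AUD 46,445,158.99 × 53.923 = INR 2,504,462,308.22
INR 2,504,462,308.22 ÷ 0.68830 = JPY 3,638,620,236
JPY 3,638,620,236 × 0.10264 = NOK 373,467,981.02

NOK 373,467,981.02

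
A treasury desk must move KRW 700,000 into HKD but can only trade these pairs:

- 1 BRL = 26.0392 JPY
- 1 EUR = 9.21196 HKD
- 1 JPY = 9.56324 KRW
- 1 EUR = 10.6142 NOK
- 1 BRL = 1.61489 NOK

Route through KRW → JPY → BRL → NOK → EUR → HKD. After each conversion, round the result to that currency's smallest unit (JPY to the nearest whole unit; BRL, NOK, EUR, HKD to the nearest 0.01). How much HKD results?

HKD 3,939.77

KRW 700,000 ÷ 9.56324 = JPY 73,197
JPY 73,197 ÷ 26.0392 = BRL 2,811.03
BRL 2,811.03 × 1.61489 = NOK 4,539.50
NOK 4,539.50 ÷ 10.6142 = EUR 427.68
EUR 427.68 × 9.21196 = HKD 3,939.77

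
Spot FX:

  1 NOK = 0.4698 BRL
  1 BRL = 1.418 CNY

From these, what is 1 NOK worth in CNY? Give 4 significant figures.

1 NOK × 0.4698 = 0.4698 BRL
0.4698 BRL × 1.418 = 0.666176 CNY

NOK/CNY = 0.6662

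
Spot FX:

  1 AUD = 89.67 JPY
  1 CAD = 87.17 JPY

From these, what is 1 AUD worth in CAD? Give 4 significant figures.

1 AUD × 89.67 = 89.67 JPY
89.67 JPY ÷ 87.17 = 1.02868 CAD

AUD/CAD = 1.029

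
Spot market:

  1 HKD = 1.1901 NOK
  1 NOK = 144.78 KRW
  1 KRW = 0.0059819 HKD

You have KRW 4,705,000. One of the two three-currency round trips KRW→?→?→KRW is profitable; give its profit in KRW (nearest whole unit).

Profit: KRW 144,431

Profitable loop is KRW → HKD → NOK → KRW:
KRW 4,705,000 × 0.0059819 = HKD 28,144.84
HKD 28,144.84 × 1.1901 = NOK 33,495.17
NOK 33,495.17 × 144.78 = KRW 4,849,431
Profit = KRW 4,849,431 − KRW 4,705,000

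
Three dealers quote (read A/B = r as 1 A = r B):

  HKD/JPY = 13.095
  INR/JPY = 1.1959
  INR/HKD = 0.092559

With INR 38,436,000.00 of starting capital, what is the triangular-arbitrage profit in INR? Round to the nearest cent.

Profit: INR 519,382.72

Profitable loop is INR → HKD → JPY → INR:
INR 38,436,000.00 × 0.092559 = HKD 3,557,597.72
HKD 3,557,597.72 × 13.095 = JPY 46,586,742
JPY 46,586,742 ÷ 1.1959 = INR 38,955,382.72
Profit = INR 38,955,382.72 − INR 38,436,000.00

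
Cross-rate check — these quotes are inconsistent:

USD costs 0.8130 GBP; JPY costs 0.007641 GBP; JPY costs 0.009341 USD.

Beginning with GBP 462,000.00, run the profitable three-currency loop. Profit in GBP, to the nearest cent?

Profitable loop is GBP → USD → JPY → GBP:
GBP 462,000.00 ÷ 0.8130 = USD 568,265.68
USD 568,265.68 ÷ 0.009341 = JPY 60,835,637
JPY 60,835,637 × 0.007641 = GBP 464,845.10
Profit = GBP 464,845.10 − GBP 462,000.00

Profit: GBP 2,845.10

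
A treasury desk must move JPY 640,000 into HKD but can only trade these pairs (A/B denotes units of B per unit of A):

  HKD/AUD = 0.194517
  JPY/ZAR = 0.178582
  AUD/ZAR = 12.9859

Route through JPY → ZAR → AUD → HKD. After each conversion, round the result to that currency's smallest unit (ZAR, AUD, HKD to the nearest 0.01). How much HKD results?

JPY 640,000 × 0.178582 = ZAR 114,292.48
ZAR 114,292.48 ÷ 12.9859 = AUD 8,801.28
AUD 8,801.28 ÷ 0.194517 = HKD 45,246.84

HKD 45,246.84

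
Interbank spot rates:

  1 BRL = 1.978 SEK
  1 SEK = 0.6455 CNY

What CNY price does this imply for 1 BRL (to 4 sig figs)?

BRL/CNY = 1.277

1 BRL × 1.978 = 1.978 SEK
1.978 SEK × 0.6455 = 1.2768 CNY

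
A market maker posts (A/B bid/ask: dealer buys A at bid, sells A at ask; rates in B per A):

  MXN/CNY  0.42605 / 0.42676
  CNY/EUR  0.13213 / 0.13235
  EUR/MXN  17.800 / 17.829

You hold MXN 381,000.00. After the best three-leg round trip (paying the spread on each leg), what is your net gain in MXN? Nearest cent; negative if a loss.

Net profit: MXN 774.56

Best loop MXN → CNY → EUR → MXN:
MXN 381,000.00 × 0.42605 (sell MXN at bid) = CNY 162,325.05
CNY 162,325.05 × 0.13213 (sell CNY at bid) = EUR 21,448.01
EUR 21,448.01 × 17.800 (sell EUR at bid) = MXN 381,774.56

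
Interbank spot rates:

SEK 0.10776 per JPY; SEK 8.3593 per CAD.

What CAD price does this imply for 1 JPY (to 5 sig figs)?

JPY/CAD = 0.012891

1 JPY × 0.10776 = 0.10776 SEK
0.10776 SEK ÷ 8.3593 = 0.012891 CAD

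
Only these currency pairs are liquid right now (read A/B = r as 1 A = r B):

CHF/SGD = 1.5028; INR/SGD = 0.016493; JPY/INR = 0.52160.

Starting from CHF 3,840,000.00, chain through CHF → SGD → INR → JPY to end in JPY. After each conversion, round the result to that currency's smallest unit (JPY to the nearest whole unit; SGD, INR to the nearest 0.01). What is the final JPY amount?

CHF 3,840,000.00 × 1.5028 = SGD 5,770,752.00
SGD 5,770,752.00 ÷ 0.016493 = INR 349,890,984.05
INR 349,890,984.05 ÷ 0.52160 = JPY 670,803,267

JPY 670,803,267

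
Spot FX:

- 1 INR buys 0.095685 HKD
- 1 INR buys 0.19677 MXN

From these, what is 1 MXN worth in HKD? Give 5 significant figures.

MXN/HKD = 0.48628

1 MXN ÷ 0.19677 = 5.08208 INR
5.08208 INR × 0.095685 = 0.486278 HKD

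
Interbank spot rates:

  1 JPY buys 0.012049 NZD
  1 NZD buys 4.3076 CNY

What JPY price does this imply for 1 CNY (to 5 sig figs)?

CNY/JPY = 19.267

1 CNY ÷ 4.3076 = 0.232148 NZD
0.232148 NZD ÷ 0.012049 = 19.267 JPY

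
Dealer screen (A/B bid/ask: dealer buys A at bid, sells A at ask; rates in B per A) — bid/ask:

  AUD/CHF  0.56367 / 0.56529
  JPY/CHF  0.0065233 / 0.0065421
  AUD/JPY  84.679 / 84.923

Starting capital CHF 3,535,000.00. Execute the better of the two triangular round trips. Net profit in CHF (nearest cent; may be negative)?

Net profit: CHF 51,508.24

Best loop CHF → JPY → AUD → CHF:
CHF 3,535,000.00 ÷ 0.0065421 (buy JPY at ask) = JPY 540,346,372
JPY 540,346,372 ÷ 84.923 (buy AUD at ask) = AUD 6,362,780.07
AUD 6,362,780.07 × 0.56367 (sell AUD at bid) = CHF 3,586,508.24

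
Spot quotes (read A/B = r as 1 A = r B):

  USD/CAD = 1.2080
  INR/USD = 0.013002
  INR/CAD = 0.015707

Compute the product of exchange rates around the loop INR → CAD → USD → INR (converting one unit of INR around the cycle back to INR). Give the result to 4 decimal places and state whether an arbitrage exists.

1.0000 (no arbitrage)

Around INR → CAD → USD → INR: 1 × 0.015707 ÷ 1.2080 ÷ 0.013002 = 1.000037
Product ≈ 1 (deviation 0.004%, within rounding noise).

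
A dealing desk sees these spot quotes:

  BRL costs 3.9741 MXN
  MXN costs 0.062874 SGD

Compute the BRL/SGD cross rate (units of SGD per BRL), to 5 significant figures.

BRL/SGD = 0.24987

1 BRL × 3.9741 = 3.9741 MXN
3.9741 MXN × 0.062874 = 0.249868 SGD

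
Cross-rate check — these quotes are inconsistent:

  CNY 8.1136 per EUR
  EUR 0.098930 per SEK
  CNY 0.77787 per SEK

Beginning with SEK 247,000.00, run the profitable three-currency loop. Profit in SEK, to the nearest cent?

Profitable loop is SEK → EUR → CNY → SEK:
SEK 247,000.00 × 0.098930 = EUR 24,435.71
EUR 24,435.71 × 8.1136 = CNY 198,261.58
CNY 198,261.58 ÷ 0.77787 = SEK 254,877.52
Profit = SEK 254,877.52 − SEK 247,000.00

Profit: SEK 7,877.52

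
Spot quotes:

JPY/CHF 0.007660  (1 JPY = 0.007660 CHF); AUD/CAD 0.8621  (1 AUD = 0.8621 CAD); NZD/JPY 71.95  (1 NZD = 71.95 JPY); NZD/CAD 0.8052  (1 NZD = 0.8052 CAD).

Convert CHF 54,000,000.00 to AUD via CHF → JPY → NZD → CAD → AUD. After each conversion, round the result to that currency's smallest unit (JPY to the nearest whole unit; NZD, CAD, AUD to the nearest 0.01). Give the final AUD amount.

AUD 91,512,477.49

CHF 54,000,000.00 ÷ 0.007660 = JPY 7,049,608,355
JPY 7,049,608,355 ÷ 71.95 = NZD 97,979,268.31
NZD 97,979,268.31 × 0.8052 = CAD 78,892,906.84
CAD 78,892,906.84 ÷ 0.8621 = AUD 91,512,477.49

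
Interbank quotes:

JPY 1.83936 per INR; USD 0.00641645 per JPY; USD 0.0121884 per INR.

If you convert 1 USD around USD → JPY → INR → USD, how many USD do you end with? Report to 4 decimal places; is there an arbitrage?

Around USD → JPY → INR → USD: 1 ÷ 0.00641645 ÷ 1.83936 × 0.0121884 = 1.032726
Product > 1; profitable direction is USD → JPY → INR → USD.

1.0327 (arbitrage exists)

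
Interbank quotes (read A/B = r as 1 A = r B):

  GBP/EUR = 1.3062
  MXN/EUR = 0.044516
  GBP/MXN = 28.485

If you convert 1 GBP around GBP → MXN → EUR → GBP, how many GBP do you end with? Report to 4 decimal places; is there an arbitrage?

0.9708 (arbitrage exists)

Around GBP → MXN → EUR → GBP: 1 × 28.485 × 0.044516 ÷ 1.3062 = 0.970784
Product < 1; profitable direction is GBP → EUR → MXN → GBP.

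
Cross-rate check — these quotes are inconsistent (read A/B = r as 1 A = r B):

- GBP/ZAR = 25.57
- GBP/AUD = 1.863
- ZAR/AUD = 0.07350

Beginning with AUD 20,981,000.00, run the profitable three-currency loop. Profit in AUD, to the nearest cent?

Profit: AUD 184,639.56

Profitable loop is AUD → GBP → ZAR → AUD:
AUD 20,981,000.00 ÷ 1.863 = GBP 11,261,943.10
GBP 11,261,943.10 × 25.57 = ZAR 287,967,885.13
ZAR 287,967,885.13 × 0.07350 = AUD 21,165,639.56
Profit = AUD 21,165,639.56 − AUD 20,981,000.00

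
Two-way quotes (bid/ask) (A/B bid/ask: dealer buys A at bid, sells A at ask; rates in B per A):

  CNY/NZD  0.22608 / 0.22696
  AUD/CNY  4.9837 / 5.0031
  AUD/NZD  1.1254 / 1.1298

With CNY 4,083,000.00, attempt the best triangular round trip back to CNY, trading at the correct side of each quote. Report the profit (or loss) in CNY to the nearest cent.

Net result: CNY -11,149.30 (no profitable arbitrage after spreads)

Best loop CNY → NZD → AUD → CNY:
CNY 4,083,000.00 × 0.22608 (sell CNY at bid) = NZD 923,084.64
NZD 923,084.64 ÷ 1.1298 (buy AUD at ask) = AUD 817,033.67
AUD 817,033.67 × 4.9837 (sell AUD at bid) = CNY 4,071,850.70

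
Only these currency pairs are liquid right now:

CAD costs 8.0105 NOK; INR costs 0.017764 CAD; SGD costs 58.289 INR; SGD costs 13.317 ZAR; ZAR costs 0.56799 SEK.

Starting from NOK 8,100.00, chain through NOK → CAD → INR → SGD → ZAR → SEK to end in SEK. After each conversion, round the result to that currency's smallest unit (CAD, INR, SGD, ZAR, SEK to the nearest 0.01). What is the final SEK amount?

NOK 8,100.00 ÷ 8.0105 = CAD 1,011.17
CAD 1,011.17 ÷ 0.017764 = INR 56,922.43
INR 56,922.43 ÷ 58.289 = SGD 976.56
SGD 976.56 × 13.317 = ZAR 13,004.85
ZAR 13,004.85 × 0.56799 = SEK 7,386.62

SEK 7,386.62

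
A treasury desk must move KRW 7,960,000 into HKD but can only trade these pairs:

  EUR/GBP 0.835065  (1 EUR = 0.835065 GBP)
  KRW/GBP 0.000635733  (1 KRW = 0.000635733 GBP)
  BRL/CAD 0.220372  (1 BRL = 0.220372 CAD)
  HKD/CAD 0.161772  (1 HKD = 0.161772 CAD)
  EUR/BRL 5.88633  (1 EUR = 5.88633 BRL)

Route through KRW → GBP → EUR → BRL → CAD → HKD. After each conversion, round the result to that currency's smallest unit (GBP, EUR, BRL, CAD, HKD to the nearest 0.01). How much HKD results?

KRW 7,960,000 × 0.000635733 = GBP 5,060.43
GBP 5,060.43 ÷ 0.835065 = EUR 6,059.92
EUR 6,059.92 × 5.88633 = BRL 35,670.69
BRL 35,670.69 × 0.220372 = CAD 7,860.82
CAD 7,860.82 ÷ 0.161772 = HKD 48,591.97

HKD 48,591.97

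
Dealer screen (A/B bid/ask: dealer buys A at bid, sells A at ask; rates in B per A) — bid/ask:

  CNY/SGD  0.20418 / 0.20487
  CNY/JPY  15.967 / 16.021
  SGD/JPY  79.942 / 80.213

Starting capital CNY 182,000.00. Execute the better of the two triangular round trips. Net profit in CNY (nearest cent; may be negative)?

Net profit: CNY 3,425.72

Best loop CNY → SGD → JPY → CNY:
CNY 182,000.00 × 0.20418 (sell CNY at bid) = SGD 37,160.76
SGD 37,160.76 × 79.942 (sell SGD at bid) = JPY 2,970,705
JPY 2,970,705 ÷ 16.021 (buy CNY at ask) = CNY 185,425.72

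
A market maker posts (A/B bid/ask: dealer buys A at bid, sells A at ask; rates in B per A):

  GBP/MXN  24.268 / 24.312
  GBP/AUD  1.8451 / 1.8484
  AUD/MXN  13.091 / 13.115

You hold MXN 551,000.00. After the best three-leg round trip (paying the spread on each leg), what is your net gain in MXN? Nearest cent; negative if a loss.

Best loop MXN → AUD → GBP → MXN:
MXN 551,000.00 ÷ 13.115 (buy AUD at ask) = AUD 42,012.96
AUD 42,012.96 ÷ 1.8484 (buy GBP at ask) = GBP 22,729.37
GBP 22,729.37 × 24.268 (sell GBP at bid) = MXN 551,596.28

Net profit: MXN 596.28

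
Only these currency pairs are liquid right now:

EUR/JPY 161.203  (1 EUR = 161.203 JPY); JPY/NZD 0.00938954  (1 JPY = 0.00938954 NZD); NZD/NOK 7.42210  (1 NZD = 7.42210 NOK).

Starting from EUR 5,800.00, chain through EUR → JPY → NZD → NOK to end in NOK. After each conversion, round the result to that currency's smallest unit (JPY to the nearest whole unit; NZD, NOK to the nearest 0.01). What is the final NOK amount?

EUR 5,800.00 × 161.203 = JPY 934,977
JPY 934,977 × 0.00938954 = NZD 8,779.00
NZD 8,779.00 × 7.42210 = NOK 65,158.62

NOK 65,158.62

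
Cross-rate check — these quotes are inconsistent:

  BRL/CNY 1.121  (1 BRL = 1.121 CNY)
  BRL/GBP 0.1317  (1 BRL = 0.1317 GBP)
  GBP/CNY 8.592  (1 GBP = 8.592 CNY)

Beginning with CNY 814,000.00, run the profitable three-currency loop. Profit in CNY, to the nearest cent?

Profitable loop is CNY → BRL → GBP → CNY:
CNY 814,000.00 ÷ 1.121 = BRL 726,137.38
BRL 726,137.38 × 0.1317 = GBP 95,632.29
GBP 95,632.29 × 8.592 = CNY 821,672.66
Profit = CNY 821,672.66 − CNY 814,000.00

Profit: CNY 7,672.66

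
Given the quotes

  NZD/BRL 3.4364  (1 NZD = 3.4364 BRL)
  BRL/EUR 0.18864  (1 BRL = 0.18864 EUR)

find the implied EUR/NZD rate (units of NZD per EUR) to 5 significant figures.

EUR/NZD = 1.5426

1 EUR ÷ 0.18864 = 5.3011 BRL
5.3011 BRL ÷ 3.4364 = 1.54263 NZD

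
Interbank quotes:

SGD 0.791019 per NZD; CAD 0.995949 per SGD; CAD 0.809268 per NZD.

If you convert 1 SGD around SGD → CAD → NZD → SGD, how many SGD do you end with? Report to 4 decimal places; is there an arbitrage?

0.9735 (arbitrage exists)

Around SGD → CAD → NZD → SGD: 1 × 0.995949 ÷ 0.809268 × 0.791019 = 0.973490
Product < 1; profitable direction is SGD → NZD → CAD → SGD.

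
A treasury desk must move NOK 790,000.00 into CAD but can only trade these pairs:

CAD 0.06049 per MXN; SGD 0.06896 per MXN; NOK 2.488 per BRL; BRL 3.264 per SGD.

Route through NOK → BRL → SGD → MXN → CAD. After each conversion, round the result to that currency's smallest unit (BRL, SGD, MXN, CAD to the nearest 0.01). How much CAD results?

NOK 790,000.00 ÷ 2.488 = BRL 317,524.12
BRL 317,524.12 ÷ 3.264 = SGD 97,280.67
SGD 97,280.67 ÷ 0.06896 = MXN 1,410,682.57
MXN 1,410,682.57 × 0.06049 = CAD 85,332.19

CAD 85,332.19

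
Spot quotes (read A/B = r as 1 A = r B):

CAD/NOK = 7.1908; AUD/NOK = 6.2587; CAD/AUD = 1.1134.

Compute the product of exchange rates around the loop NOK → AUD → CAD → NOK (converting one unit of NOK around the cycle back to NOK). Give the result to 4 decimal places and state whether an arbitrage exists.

1.0319 (arbitrage exists)

Around NOK → AUD → CAD → NOK: 1 ÷ 6.2587 ÷ 1.1134 × 7.1908 = 1.031910
Product > 1; profitable direction is NOK → AUD → CAD → NOK.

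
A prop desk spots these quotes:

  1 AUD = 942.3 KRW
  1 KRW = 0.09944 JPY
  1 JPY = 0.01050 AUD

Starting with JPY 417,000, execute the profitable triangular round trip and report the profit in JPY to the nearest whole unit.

Profit: JPY 6,835

Profitable loop is JPY → KRW → AUD → JPY:
JPY 417,000 ÷ 0.09944 = KRW 4,193,484
KRW 4,193,484 ÷ 942.3 = AUD 4,450.26
AUD 4,450.26 ÷ 0.01050 = JPY 423,835
Profit = JPY 423,835 − JPY 417,000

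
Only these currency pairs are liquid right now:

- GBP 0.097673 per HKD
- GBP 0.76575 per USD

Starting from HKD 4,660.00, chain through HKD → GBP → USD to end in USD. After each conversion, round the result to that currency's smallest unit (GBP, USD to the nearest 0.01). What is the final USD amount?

HKD 4,660.00 × 0.097673 = GBP 455.16
GBP 455.16 ÷ 0.76575 = USD 594.40

USD 594.40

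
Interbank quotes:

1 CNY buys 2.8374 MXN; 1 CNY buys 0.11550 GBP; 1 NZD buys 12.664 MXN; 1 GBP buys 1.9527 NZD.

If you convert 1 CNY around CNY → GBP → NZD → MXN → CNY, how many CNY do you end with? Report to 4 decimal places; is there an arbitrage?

Around CNY → GBP → NZD → MXN → CNY: 1 × 0.11550 × 1.9527 × 12.664 ÷ 2.8374 = 1.006625
Product > 1; profitable direction is CNY → GBP → NZD → MXN → CNY.

1.0066 (arbitrage exists)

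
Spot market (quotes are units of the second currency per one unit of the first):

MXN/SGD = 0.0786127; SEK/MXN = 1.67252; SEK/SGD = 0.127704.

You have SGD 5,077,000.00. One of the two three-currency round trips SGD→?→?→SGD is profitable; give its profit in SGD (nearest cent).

Profitable loop is SGD → SEK → MXN → SGD:
SGD 5,077,000.00 ÷ 0.127704 = SEK 39,755,998.25
SEK 39,755,998.25 × 1.67252 = MXN 66,492,702.19
MXN 66,492,702.19 × 0.0786127 = SGD 5,227,170.85
Profit = SGD 5,227,170.85 − SGD 5,077,000.00

Profit: SGD 150,170.85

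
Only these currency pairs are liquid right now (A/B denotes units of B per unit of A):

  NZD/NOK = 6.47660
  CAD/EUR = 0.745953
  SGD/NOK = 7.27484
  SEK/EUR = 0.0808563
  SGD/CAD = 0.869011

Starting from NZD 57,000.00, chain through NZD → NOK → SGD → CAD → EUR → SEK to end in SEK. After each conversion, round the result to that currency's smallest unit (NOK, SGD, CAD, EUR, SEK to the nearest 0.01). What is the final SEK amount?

SEK 406,837.81

NZD 57,000.00 × 6.47660 = NOK 369,166.20
NOK 369,166.20 ÷ 7.27484 = SGD 50,745.61
SGD 50,745.61 × 0.869011 = CAD 44,098.49
CAD 44,098.49 × 0.745953 = EUR 32,895.40
EUR 32,895.40 ÷ 0.0808563 = SEK 406,837.81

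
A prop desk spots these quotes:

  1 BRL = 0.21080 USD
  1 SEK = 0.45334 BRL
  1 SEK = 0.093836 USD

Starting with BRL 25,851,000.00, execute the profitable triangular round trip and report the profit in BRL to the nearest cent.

Profitable loop is BRL → USD → SEK → BRL:
BRL 25,851,000.00 × 0.21080 = USD 5,449,390.80
USD 5,449,390.80 ÷ 0.093836 = SEK 58,073,562.39
SEK 58,073,562.39 × 0.45334 = BRL 26,327,068.77
Profit = BRL 26,327,068.77 − BRL 25,851,000.00

Profit: BRL 476,068.77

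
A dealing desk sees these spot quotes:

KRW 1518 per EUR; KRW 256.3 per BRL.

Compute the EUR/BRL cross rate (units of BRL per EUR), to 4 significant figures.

EUR/BRL = 5.923

1 EUR × 1518 = 1518 KRW
1518 KRW ÷ 256.3 = 5.92275 BRL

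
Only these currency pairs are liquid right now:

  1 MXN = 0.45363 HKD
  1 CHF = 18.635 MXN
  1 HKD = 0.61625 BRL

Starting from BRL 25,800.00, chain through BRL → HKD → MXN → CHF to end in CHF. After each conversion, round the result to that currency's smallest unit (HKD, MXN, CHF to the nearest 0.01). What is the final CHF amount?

CHF 4,952.58

BRL 25,800.00 ÷ 0.61625 = HKD 41,866.13
HKD 41,866.13 ÷ 0.45363 = MXN 92,291.36
MXN 92,291.36 ÷ 18.635 = CHF 4,952.58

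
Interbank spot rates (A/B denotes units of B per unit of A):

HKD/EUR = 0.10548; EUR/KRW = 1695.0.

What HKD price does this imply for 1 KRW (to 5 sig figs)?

1 KRW ÷ 1695.0 = 0.000589971 EUR
0.000589971 EUR ÷ 0.10548 = 0.0055932 HKD

KRW/HKD = 0.0055932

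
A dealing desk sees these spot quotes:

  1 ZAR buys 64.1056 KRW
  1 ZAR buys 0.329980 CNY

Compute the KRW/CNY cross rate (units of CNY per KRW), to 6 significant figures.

KRW/CNY = 0.00514744

1 KRW ÷ 64.1056 = 0.0155993 ZAR
0.0155993 ZAR × 0.329980 = 0.00514744 CNY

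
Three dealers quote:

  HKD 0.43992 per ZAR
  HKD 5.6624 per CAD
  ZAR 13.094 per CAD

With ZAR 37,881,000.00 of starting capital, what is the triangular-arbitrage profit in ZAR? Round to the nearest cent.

Profitable loop is ZAR → HKD → CAD → ZAR:
ZAR 37,881,000.00 × 0.43992 = HKD 16,664,609.52
HKD 16,664,609.52 ÷ 5.6624 = CAD 2,943,029.37
CAD 2,943,029.37 × 13.094 = ZAR 38,536,026.61
Profit = ZAR 38,536,026.61 − ZAR 37,881,000.00

Profit: ZAR 655,026.61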